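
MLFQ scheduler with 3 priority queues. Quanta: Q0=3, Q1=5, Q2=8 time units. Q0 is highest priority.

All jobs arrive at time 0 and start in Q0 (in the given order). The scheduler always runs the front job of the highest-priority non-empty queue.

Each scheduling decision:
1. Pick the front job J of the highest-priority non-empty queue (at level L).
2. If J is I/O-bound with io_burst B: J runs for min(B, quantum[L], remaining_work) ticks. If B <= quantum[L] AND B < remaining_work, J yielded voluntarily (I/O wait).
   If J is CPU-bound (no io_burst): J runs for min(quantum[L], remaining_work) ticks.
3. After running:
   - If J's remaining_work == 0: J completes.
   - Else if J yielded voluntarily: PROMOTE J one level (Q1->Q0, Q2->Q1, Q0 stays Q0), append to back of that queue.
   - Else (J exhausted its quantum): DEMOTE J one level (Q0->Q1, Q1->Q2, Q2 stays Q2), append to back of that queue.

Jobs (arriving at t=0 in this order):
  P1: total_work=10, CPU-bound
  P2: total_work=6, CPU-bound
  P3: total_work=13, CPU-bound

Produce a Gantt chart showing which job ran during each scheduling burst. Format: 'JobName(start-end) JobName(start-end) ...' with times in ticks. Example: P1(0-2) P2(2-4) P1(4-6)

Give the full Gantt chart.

t=0-3: P1@Q0 runs 3, rem=7, quantum used, demote→Q1. Q0=[P2,P3] Q1=[P1] Q2=[]
t=3-6: P2@Q0 runs 3, rem=3, quantum used, demote→Q1. Q0=[P3] Q1=[P1,P2] Q2=[]
t=6-9: P3@Q0 runs 3, rem=10, quantum used, demote→Q1. Q0=[] Q1=[P1,P2,P3] Q2=[]
t=9-14: P1@Q1 runs 5, rem=2, quantum used, demote→Q2. Q0=[] Q1=[P2,P3] Q2=[P1]
t=14-17: P2@Q1 runs 3, rem=0, completes. Q0=[] Q1=[P3] Q2=[P1]
t=17-22: P3@Q1 runs 5, rem=5, quantum used, demote→Q2. Q0=[] Q1=[] Q2=[P1,P3]
t=22-24: P1@Q2 runs 2, rem=0, completes. Q0=[] Q1=[] Q2=[P3]
t=24-29: P3@Q2 runs 5, rem=0, completes. Q0=[] Q1=[] Q2=[]

Answer: P1(0-3) P2(3-6) P3(6-9) P1(9-14) P2(14-17) P3(17-22) P1(22-24) P3(24-29)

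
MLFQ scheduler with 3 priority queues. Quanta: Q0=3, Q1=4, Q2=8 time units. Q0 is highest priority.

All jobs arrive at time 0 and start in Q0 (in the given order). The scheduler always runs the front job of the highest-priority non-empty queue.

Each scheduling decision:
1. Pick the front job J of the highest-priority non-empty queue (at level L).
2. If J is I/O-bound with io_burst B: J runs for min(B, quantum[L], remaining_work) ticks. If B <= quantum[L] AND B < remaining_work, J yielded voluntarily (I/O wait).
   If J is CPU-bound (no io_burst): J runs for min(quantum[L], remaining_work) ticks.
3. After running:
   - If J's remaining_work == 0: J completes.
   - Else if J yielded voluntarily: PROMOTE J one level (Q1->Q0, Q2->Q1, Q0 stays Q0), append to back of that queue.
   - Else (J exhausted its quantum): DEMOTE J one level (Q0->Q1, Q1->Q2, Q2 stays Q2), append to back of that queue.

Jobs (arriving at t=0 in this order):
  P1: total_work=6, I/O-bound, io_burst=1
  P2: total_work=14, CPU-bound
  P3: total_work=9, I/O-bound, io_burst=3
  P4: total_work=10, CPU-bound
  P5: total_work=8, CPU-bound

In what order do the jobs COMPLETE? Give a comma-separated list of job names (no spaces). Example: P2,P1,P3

t=0-1: P1@Q0 runs 1, rem=5, I/O yield, promote→Q0. Q0=[P2,P3,P4,P5,P1] Q1=[] Q2=[]
t=1-4: P2@Q0 runs 3, rem=11, quantum used, demote→Q1. Q0=[P3,P4,P5,P1] Q1=[P2] Q2=[]
t=4-7: P3@Q0 runs 3, rem=6, I/O yield, promote→Q0. Q0=[P4,P5,P1,P3] Q1=[P2] Q2=[]
t=7-10: P4@Q0 runs 3, rem=7, quantum used, demote→Q1. Q0=[P5,P1,P3] Q1=[P2,P4] Q2=[]
t=10-13: P5@Q0 runs 3, rem=5, quantum used, demote→Q1. Q0=[P1,P3] Q1=[P2,P4,P5] Q2=[]
t=13-14: P1@Q0 runs 1, rem=4, I/O yield, promote→Q0. Q0=[P3,P1] Q1=[P2,P4,P5] Q2=[]
t=14-17: P3@Q0 runs 3, rem=3, I/O yield, promote→Q0. Q0=[P1,P3] Q1=[P2,P4,P5] Q2=[]
t=17-18: P1@Q0 runs 1, rem=3, I/O yield, promote→Q0. Q0=[P3,P1] Q1=[P2,P4,P5] Q2=[]
t=18-21: P3@Q0 runs 3, rem=0, completes. Q0=[P1] Q1=[P2,P4,P5] Q2=[]
t=21-22: P1@Q0 runs 1, rem=2, I/O yield, promote→Q0. Q0=[P1] Q1=[P2,P4,P5] Q2=[]
t=22-23: P1@Q0 runs 1, rem=1, I/O yield, promote→Q0. Q0=[P1] Q1=[P2,P4,P5] Q2=[]
t=23-24: P1@Q0 runs 1, rem=0, completes. Q0=[] Q1=[P2,P4,P5] Q2=[]
t=24-28: P2@Q1 runs 4, rem=7, quantum used, demote→Q2. Q0=[] Q1=[P4,P5] Q2=[P2]
t=28-32: P4@Q1 runs 4, rem=3, quantum used, demote→Q2. Q0=[] Q1=[P5] Q2=[P2,P4]
t=32-36: P5@Q1 runs 4, rem=1, quantum used, demote→Q2. Q0=[] Q1=[] Q2=[P2,P4,P5]
t=36-43: P2@Q2 runs 7, rem=0, completes. Q0=[] Q1=[] Q2=[P4,P5]
t=43-46: P4@Q2 runs 3, rem=0, completes. Q0=[] Q1=[] Q2=[P5]
t=46-47: P5@Q2 runs 1, rem=0, completes. Q0=[] Q1=[] Q2=[]

Answer: P3,P1,P2,P4,P5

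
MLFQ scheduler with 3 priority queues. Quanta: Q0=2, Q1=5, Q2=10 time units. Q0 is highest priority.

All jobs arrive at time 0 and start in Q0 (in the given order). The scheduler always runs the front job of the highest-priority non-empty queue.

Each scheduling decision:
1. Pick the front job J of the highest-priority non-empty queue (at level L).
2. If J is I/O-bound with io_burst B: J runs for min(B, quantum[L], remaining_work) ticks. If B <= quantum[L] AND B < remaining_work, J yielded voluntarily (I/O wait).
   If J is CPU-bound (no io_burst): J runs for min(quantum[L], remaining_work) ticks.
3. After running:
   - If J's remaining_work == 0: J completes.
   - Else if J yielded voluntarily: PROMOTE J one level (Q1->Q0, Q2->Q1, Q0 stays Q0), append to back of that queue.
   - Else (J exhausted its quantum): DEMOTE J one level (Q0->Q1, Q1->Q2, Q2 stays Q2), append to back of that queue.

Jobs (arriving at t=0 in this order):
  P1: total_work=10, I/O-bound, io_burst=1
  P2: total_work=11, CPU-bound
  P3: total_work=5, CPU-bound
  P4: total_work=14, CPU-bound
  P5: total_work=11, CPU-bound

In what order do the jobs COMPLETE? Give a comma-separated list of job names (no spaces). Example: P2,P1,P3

t=0-1: P1@Q0 runs 1, rem=9, I/O yield, promote→Q0. Q0=[P2,P3,P4,P5,P1] Q1=[] Q2=[]
t=1-3: P2@Q0 runs 2, rem=9, quantum used, demote→Q1. Q0=[P3,P4,P5,P1] Q1=[P2] Q2=[]
t=3-5: P3@Q0 runs 2, rem=3, quantum used, demote→Q1. Q0=[P4,P5,P1] Q1=[P2,P3] Q2=[]
t=5-7: P4@Q0 runs 2, rem=12, quantum used, demote→Q1. Q0=[P5,P1] Q1=[P2,P3,P4] Q2=[]
t=7-9: P5@Q0 runs 2, rem=9, quantum used, demote→Q1. Q0=[P1] Q1=[P2,P3,P4,P5] Q2=[]
t=9-10: P1@Q0 runs 1, rem=8, I/O yield, promote→Q0. Q0=[P1] Q1=[P2,P3,P4,P5] Q2=[]
t=10-11: P1@Q0 runs 1, rem=7, I/O yield, promote→Q0. Q0=[P1] Q1=[P2,P3,P4,P5] Q2=[]
t=11-12: P1@Q0 runs 1, rem=6, I/O yield, promote→Q0. Q0=[P1] Q1=[P2,P3,P4,P5] Q2=[]
t=12-13: P1@Q0 runs 1, rem=5, I/O yield, promote→Q0. Q0=[P1] Q1=[P2,P3,P4,P5] Q2=[]
t=13-14: P1@Q0 runs 1, rem=4, I/O yield, promote→Q0. Q0=[P1] Q1=[P2,P3,P4,P5] Q2=[]
t=14-15: P1@Q0 runs 1, rem=3, I/O yield, promote→Q0. Q0=[P1] Q1=[P2,P3,P4,P5] Q2=[]
t=15-16: P1@Q0 runs 1, rem=2, I/O yield, promote→Q0. Q0=[P1] Q1=[P2,P3,P4,P5] Q2=[]
t=16-17: P1@Q0 runs 1, rem=1, I/O yield, promote→Q0. Q0=[P1] Q1=[P2,P3,P4,P5] Q2=[]
t=17-18: P1@Q0 runs 1, rem=0, completes. Q0=[] Q1=[P2,P3,P4,P5] Q2=[]
t=18-23: P2@Q1 runs 5, rem=4, quantum used, demote→Q2. Q0=[] Q1=[P3,P4,P5] Q2=[P2]
t=23-26: P3@Q1 runs 3, rem=0, completes. Q0=[] Q1=[P4,P5] Q2=[P2]
t=26-31: P4@Q1 runs 5, rem=7, quantum used, demote→Q2. Q0=[] Q1=[P5] Q2=[P2,P4]
t=31-36: P5@Q1 runs 5, rem=4, quantum used, demote→Q2. Q0=[] Q1=[] Q2=[P2,P4,P5]
t=36-40: P2@Q2 runs 4, rem=0, completes. Q0=[] Q1=[] Q2=[P4,P5]
t=40-47: P4@Q2 runs 7, rem=0, completes. Q0=[] Q1=[] Q2=[P5]
t=47-51: P5@Q2 runs 4, rem=0, completes. Q0=[] Q1=[] Q2=[]

Answer: P1,P3,P2,P4,P5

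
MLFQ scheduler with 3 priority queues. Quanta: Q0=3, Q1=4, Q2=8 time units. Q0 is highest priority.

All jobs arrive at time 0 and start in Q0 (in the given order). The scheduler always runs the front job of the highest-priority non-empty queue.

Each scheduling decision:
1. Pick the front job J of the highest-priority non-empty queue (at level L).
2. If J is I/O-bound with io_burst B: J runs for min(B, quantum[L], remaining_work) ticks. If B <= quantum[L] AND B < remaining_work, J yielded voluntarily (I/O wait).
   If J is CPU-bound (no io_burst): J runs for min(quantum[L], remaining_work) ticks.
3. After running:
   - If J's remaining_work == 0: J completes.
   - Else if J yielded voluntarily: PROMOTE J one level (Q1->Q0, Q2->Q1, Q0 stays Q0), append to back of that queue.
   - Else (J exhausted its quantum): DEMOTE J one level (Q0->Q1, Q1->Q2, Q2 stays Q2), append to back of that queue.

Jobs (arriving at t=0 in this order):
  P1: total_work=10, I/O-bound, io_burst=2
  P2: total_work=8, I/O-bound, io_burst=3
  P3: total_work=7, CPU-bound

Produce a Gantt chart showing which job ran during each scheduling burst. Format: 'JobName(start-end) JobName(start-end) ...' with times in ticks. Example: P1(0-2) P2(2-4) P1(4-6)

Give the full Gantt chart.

Answer: P1(0-2) P2(2-5) P3(5-8) P1(8-10) P2(10-13) P1(13-15) P2(15-17) P1(17-19) P1(19-21) P3(21-25)

Derivation:
t=0-2: P1@Q0 runs 2, rem=8, I/O yield, promote→Q0. Q0=[P2,P3,P1] Q1=[] Q2=[]
t=2-5: P2@Q0 runs 3, rem=5, I/O yield, promote→Q0. Q0=[P3,P1,P2] Q1=[] Q2=[]
t=5-8: P3@Q0 runs 3, rem=4, quantum used, demote→Q1. Q0=[P1,P2] Q1=[P3] Q2=[]
t=8-10: P1@Q0 runs 2, rem=6, I/O yield, promote→Q0. Q0=[P2,P1] Q1=[P3] Q2=[]
t=10-13: P2@Q0 runs 3, rem=2, I/O yield, promote→Q0. Q0=[P1,P2] Q1=[P3] Q2=[]
t=13-15: P1@Q0 runs 2, rem=4, I/O yield, promote→Q0. Q0=[P2,P1] Q1=[P3] Q2=[]
t=15-17: P2@Q0 runs 2, rem=0, completes. Q0=[P1] Q1=[P3] Q2=[]
t=17-19: P1@Q0 runs 2, rem=2, I/O yield, promote→Q0. Q0=[P1] Q1=[P3] Q2=[]
t=19-21: P1@Q0 runs 2, rem=0, completes. Q0=[] Q1=[P3] Q2=[]
t=21-25: P3@Q1 runs 4, rem=0, completes. Q0=[] Q1=[] Q2=[]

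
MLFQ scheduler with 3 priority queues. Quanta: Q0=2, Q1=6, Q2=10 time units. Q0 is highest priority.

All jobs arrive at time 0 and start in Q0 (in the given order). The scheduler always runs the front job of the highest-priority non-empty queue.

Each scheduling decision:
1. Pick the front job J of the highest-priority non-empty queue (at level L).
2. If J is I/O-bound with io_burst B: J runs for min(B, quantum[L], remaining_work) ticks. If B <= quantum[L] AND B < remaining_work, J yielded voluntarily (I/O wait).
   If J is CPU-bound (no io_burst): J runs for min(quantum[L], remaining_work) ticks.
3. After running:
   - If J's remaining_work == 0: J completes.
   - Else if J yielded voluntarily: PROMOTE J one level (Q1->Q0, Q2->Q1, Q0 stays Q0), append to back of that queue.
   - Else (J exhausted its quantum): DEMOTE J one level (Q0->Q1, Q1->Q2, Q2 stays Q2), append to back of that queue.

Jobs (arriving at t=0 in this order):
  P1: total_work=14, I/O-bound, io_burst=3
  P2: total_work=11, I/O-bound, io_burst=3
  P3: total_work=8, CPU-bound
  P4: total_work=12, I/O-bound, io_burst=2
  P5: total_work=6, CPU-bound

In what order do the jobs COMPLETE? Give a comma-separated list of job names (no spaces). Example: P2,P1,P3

Answer: P4,P3,P5,P2,P1

Derivation:
t=0-2: P1@Q0 runs 2, rem=12, quantum used, demote→Q1. Q0=[P2,P3,P4,P5] Q1=[P1] Q2=[]
t=2-4: P2@Q0 runs 2, rem=9, quantum used, demote→Q1. Q0=[P3,P4,P5] Q1=[P1,P2] Q2=[]
t=4-6: P3@Q0 runs 2, rem=6, quantum used, demote→Q1. Q0=[P4,P5] Q1=[P1,P2,P3] Q2=[]
t=6-8: P4@Q0 runs 2, rem=10, I/O yield, promote→Q0. Q0=[P5,P4] Q1=[P1,P2,P3] Q2=[]
t=8-10: P5@Q0 runs 2, rem=4, quantum used, demote→Q1. Q0=[P4] Q1=[P1,P2,P3,P5] Q2=[]
t=10-12: P4@Q0 runs 2, rem=8, I/O yield, promote→Q0. Q0=[P4] Q1=[P1,P2,P3,P5] Q2=[]
t=12-14: P4@Q0 runs 2, rem=6, I/O yield, promote→Q0. Q0=[P4] Q1=[P1,P2,P3,P5] Q2=[]
t=14-16: P4@Q0 runs 2, rem=4, I/O yield, promote→Q0. Q0=[P4] Q1=[P1,P2,P3,P5] Q2=[]
t=16-18: P4@Q0 runs 2, rem=2, I/O yield, promote→Q0. Q0=[P4] Q1=[P1,P2,P3,P5] Q2=[]
t=18-20: P4@Q0 runs 2, rem=0, completes. Q0=[] Q1=[P1,P2,P3,P5] Q2=[]
t=20-23: P1@Q1 runs 3, rem=9, I/O yield, promote→Q0. Q0=[P1] Q1=[P2,P3,P5] Q2=[]
t=23-25: P1@Q0 runs 2, rem=7, quantum used, demote→Q1. Q0=[] Q1=[P2,P3,P5,P1] Q2=[]
t=25-28: P2@Q1 runs 3, rem=6, I/O yield, promote→Q0. Q0=[P2] Q1=[P3,P5,P1] Q2=[]
t=28-30: P2@Q0 runs 2, rem=4, quantum used, demote→Q1. Q0=[] Q1=[P3,P5,P1,P2] Q2=[]
t=30-36: P3@Q1 runs 6, rem=0, completes. Q0=[] Q1=[P5,P1,P2] Q2=[]
t=36-40: P5@Q1 runs 4, rem=0, completes. Q0=[] Q1=[P1,P2] Q2=[]
t=40-43: P1@Q1 runs 3, rem=4, I/O yield, promote→Q0. Q0=[P1] Q1=[P2] Q2=[]
t=43-45: P1@Q0 runs 2, rem=2, quantum used, demote→Q1. Q0=[] Q1=[P2,P1] Q2=[]
t=45-48: P2@Q1 runs 3, rem=1, I/O yield, promote→Q0. Q0=[P2] Q1=[P1] Q2=[]
t=48-49: P2@Q0 runs 1, rem=0, completes. Q0=[] Q1=[P1] Q2=[]
t=49-51: P1@Q1 runs 2, rem=0, completes. Q0=[] Q1=[] Q2=[]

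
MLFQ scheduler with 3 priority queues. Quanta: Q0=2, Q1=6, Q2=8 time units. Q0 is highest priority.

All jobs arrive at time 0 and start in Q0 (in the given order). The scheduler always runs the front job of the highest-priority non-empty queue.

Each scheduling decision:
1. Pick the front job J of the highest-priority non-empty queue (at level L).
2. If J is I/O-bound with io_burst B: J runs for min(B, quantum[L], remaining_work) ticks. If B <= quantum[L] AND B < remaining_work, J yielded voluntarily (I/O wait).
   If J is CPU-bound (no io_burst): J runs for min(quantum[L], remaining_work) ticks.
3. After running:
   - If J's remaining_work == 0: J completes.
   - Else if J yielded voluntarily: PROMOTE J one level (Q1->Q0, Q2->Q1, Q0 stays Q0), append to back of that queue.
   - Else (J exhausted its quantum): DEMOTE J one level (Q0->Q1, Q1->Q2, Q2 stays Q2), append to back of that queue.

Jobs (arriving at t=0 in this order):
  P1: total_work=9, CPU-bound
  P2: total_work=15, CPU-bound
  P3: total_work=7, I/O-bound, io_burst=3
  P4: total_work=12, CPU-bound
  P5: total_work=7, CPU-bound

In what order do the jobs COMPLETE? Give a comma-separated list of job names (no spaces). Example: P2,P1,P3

Answer: P3,P5,P1,P2,P4

Derivation:
t=0-2: P1@Q0 runs 2, rem=7, quantum used, demote→Q1. Q0=[P2,P3,P4,P5] Q1=[P1] Q2=[]
t=2-4: P2@Q0 runs 2, rem=13, quantum used, demote→Q1. Q0=[P3,P4,P5] Q1=[P1,P2] Q2=[]
t=4-6: P3@Q0 runs 2, rem=5, quantum used, demote→Q1. Q0=[P4,P5] Q1=[P1,P2,P3] Q2=[]
t=6-8: P4@Q0 runs 2, rem=10, quantum used, demote→Q1. Q0=[P5] Q1=[P1,P2,P3,P4] Q2=[]
t=8-10: P5@Q0 runs 2, rem=5, quantum used, demote→Q1. Q0=[] Q1=[P1,P2,P3,P4,P5] Q2=[]
t=10-16: P1@Q1 runs 6, rem=1, quantum used, demote→Q2. Q0=[] Q1=[P2,P3,P4,P5] Q2=[P1]
t=16-22: P2@Q1 runs 6, rem=7, quantum used, demote→Q2. Q0=[] Q1=[P3,P4,P5] Q2=[P1,P2]
t=22-25: P3@Q1 runs 3, rem=2, I/O yield, promote→Q0. Q0=[P3] Q1=[P4,P5] Q2=[P1,P2]
t=25-27: P3@Q0 runs 2, rem=0, completes. Q0=[] Q1=[P4,P5] Q2=[P1,P2]
t=27-33: P4@Q1 runs 6, rem=4, quantum used, demote→Q2. Q0=[] Q1=[P5] Q2=[P1,P2,P4]
t=33-38: P5@Q1 runs 5, rem=0, completes. Q0=[] Q1=[] Q2=[P1,P2,P4]
t=38-39: P1@Q2 runs 1, rem=0, completes. Q0=[] Q1=[] Q2=[P2,P4]
t=39-46: P2@Q2 runs 7, rem=0, completes. Q0=[] Q1=[] Q2=[P4]
t=46-50: P4@Q2 runs 4, rem=0, completes. Q0=[] Q1=[] Q2=[]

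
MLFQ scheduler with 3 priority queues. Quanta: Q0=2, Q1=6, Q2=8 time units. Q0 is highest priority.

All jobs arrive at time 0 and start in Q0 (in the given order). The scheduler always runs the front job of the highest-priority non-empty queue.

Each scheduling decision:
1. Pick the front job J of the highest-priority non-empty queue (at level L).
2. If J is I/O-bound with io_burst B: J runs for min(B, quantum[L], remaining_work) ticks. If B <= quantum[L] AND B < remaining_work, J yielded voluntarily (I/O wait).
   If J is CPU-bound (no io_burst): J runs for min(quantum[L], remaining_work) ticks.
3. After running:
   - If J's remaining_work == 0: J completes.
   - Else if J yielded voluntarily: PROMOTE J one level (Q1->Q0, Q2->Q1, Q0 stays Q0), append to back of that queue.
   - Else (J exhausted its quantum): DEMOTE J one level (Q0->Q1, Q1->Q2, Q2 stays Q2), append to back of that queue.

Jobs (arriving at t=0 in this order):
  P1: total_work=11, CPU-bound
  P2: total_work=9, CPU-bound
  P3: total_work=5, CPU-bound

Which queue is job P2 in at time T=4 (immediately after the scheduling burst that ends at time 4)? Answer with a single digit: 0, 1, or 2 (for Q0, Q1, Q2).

Answer: 1

Derivation:
t=0-2: P1@Q0 runs 2, rem=9, quantum used, demote→Q1. Q0=[P2,P3] Q1=[P1] Q2=[]
t=2-4: P2@Q0 runs 2, rem=7, quantum used, demote→Q1. Q0=[P3] Q1=[P1,P2] Q2=[]
t=4-6: P3@Q0 runs 2, rem=3, quantum used, demote→Q1. Q0=[] Q1=[P1,P2,P3] Q2=[]
t=6-12: P1@Q1 runs 6, rem=3, quantum used, demote→Q2. Q0=[] Q1=[P2,P3] Q2=[P1]
t=12-18: P2@Q1 runs 6, rem=1, quantum used, demote→Q2. Q0=[] Q1=[P3] Q2=[P1,P2]
t=18-21: P3@Q1 runs 3, rem=0, completes. Q0=[] Q1=[] Q2=[P1,P2]
t=21-24: P1@Q2 runs 3, rem=0, completes. Q0=[] Q1=[] Q2=[P2]
t=24-25: P2@Q2 runs 1, rem=0, completes. Q0=[] Q1=[] Q2=[]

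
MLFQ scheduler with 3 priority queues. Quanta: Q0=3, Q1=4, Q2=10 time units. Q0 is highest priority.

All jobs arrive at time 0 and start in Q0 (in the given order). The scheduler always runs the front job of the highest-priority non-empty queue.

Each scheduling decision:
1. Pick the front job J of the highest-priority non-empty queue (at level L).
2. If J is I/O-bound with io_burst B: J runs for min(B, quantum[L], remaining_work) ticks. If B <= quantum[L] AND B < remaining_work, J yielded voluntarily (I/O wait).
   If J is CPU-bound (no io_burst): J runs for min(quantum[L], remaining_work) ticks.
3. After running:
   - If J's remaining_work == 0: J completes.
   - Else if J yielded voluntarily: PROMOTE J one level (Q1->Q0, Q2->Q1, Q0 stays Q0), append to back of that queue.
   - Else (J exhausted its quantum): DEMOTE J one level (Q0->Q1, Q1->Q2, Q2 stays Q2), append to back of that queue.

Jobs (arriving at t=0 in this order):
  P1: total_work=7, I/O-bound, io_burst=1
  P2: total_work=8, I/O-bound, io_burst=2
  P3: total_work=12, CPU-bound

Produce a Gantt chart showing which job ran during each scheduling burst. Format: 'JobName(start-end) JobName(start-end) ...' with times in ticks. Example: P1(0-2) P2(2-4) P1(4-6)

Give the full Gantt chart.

Answer: P1(0-1) P2(1-3) P3(3-6) P1(6-7) P2(7-9) P1(9-10) P2(10-12) P1(12-13) P2(13-15) P1(15-16) P1(16-17) P1(17-18) P3(18-22) P3(22-27)

Derivation:
t=0-1: P1@Q0 runs 1, rem=6, I/O yield, promote→Q0. Q0=[P2,P3,P1] Q1=[] Q2=[]
t=1-3: P2@Q0 runs 2, rem=6, I/O yield, promote→Q0. Q0=[P3,P1,P2] Q1=[] Q2=[]
t=3-6: P3@Q0 runs 3, rem=9, quantum used, demote→Q1. Q0=[P1,P2] Q1=[P3] Q2=[]
t=6-7: P1@Q0 runs 1, rem=5, I/O yield, promote→Q0. Q0=[P2,P1] Q1=[P3] Q2=[]
t=7-9: P2@Q0 runs 2, rem=4, I/O yield, promote→Q0. Q0=[P1,P2] Q1=[P3] Q2=[]
t=9-10: P1@Q0 runs 1, rem=4, I/O yield, promote→Q0. Q0=[P2,P1] Q1=[P3] Q2=[]
t=10-12: P2@Q0 runs 2, rem=2, I/O yield, promote→Q0. Q0=[P1,P2] Q1=[P3] Q2=[]
t=12-13: P1@Q0 runs 1, rem=3, I/O yield, promote→Q0. Q0=[P2,P1] Q1=[P3] Q2=[]
t=13-15: P2@Q0 runs 2, rem=0, completes. Q0=[P1] Q1=[P3] Q2=[]
t=15-16: P1@Q0 runs 1, rem=2, I/O yield, promote→Q0. Q0=[P1] Q1=[P3] Q2=[]
t=16-17: P1@Q0 runs 1, rem=1, I/O yield, promote→Q0. Q0=[P1] Q1=[P3] Q2=[]
t=17-18: P1@Q0 runs 1, rem=0, completes. Q0=[] Q1=[P3] Q2=[]
t=18-22: P3@Q1 runs 4, rem=5, quantum used, demote→Q2. Q0=[] Q1=[] Q2=[P3]
t=22-27: P3@Q2 runs 5, rem=0, completes. Q0=[] Q1=[] Q2=[]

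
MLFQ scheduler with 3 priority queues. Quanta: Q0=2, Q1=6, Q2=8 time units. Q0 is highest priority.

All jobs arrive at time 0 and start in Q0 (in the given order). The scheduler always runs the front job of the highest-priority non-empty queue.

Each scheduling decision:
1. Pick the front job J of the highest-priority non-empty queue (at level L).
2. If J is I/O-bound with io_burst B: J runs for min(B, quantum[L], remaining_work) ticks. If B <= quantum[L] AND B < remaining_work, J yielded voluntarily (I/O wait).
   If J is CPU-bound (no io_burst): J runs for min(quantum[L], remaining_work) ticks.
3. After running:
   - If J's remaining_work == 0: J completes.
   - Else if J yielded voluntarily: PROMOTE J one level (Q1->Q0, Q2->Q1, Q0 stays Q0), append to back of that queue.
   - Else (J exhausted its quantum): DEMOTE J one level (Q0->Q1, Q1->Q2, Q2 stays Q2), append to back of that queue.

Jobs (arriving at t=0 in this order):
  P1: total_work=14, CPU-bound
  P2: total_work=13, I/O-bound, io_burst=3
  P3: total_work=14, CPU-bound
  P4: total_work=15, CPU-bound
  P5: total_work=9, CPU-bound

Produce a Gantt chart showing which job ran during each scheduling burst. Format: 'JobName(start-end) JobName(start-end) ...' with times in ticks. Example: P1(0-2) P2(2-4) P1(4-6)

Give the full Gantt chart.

Answer: P1(0-2) P2(2-4) P3(4-6) P4(6-8) P5(8-10) P1(10-16) P2(16-19) P2(19-21) P3(21-27) P4(27-33) P5(33-39) P2(39-42) P2(42-44) P2(44-45) P1(45-51) P3(51-57) P4(57-64) P5(64-65)

Derivation:
t=0-2: P1@Q0 runs 2, rem=12, quantum used, demote→Q1. Q0=[P2,P3,P4,P5] Q1=[P1] Q2=[]
t=2-4: P2@Q0 runs 2, rem=11, quantum used, demote→Q1. Q0=[P3,P4,P5] Q1=[P1,P2] Q2=[]
t=4-6: P3@Q0 runs 2, rem=12, quantum used, demote→Q1. Q0=[P4,P5] Q1=[P1,P2,P3] Q2=[]
t=6-8: P4@Q0 runs 2, rem=13, quantum used, demote→Q1. Q0=[P5] Q1=[P1,P2,P3,P4] Q2=[]
t=8-10: P5@Q0 runs 2, rem=7, quantum used, demote→Q1. Q0=[] Q1=[P1,P2,P3,P4,P5] Q2=[]
t=10-16: P1@Q1 runs 6, rem=6, quantum used, demote→Q2. Q0=[] Q1=[P2,P3,P4,P5] Q2=[P1]
t=16-19: P2@Q1 runs 3, rem=8, I/O yield, promote→Q0. Q0=[P2] Q1=[P3,P4,P5] Q2=[P1]
t=19-21: P2@Q0 runs 2, rem=6, quantum used, demote→Q1. Q0=[] Q1=[P3,P4,P5,P2] Q2=[P1]
t=21-27: P3@Q1 runs 6, rem=6, quantum used, demote→Q2. Q0=[] Q1=[P4,P5,P2] Q2=[P1,P3]
t=27-33: P4@Q1 runs 6, rem=7, quantum used, demote→Q2. Q0=[] Q1=[P5,P2] Q2=[P1,P3,P4]
t=33-39: P5@Q1 runs 6, rem=1, quantum used, demote→Q2. Q0=[] Q1=[P2] Q2=[P1,P3,P4,P5]
t=39-42: P2@Q1 runs 3, rem=3, I/O yield, promote→Q0. Q0=[P2] Q1=[] Q2=[P1,P3,P4,P5]
t=42-44: P2@Q0 runs 2, rem=1, quantum used, demote→Q1. Q0=[] Q1=[P2] Q2=[P1,P3,P4,P5]
t=44-45: P2@Q1 runs 1, rem=0, completes. Q0=[] Q1=[] Q2=[P1,P3,P4,P5]
t=45-51: P1@Q2 runs 6, rem=0, completes. Q0=[] Q1=[] Q2=[P3,P4,P5]
t=51-57: P3@Q2 runs 6, rem=0, completes. Q0=[] Q1=[] Q2=[P4,P5]
t=57-64: P4@Q2 runs 7, rem=0, completes. Q0=[] Q1=[] Q2=[P5]
t=64-65: P5@Q2 runs 1, rem=0, completes. Q0=[] Q1=[] Q2=[]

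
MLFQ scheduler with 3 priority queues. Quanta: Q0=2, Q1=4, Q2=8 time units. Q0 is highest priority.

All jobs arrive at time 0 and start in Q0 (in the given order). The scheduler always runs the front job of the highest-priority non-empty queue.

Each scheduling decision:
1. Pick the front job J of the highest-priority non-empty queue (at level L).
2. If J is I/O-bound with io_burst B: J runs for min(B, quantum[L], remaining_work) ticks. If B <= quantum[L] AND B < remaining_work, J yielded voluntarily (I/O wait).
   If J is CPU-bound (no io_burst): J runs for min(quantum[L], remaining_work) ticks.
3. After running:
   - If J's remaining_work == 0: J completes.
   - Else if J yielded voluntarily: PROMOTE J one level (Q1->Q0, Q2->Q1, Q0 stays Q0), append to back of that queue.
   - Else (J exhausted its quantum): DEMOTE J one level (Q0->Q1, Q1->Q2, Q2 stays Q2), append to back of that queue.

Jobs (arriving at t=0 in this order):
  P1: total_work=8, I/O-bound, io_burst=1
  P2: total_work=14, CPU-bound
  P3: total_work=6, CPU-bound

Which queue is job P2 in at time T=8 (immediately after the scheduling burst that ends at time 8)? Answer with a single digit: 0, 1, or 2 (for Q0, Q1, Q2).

t=0-1: P1@Q0 runs 1, rem=7, I/O yield, promote→Q0. Q0=[P2,P3,P1] Q1=[] Q2=[]
t=1-3: P2@Q0 runs 2, rem=12, quantum used, demote→Q1. Q0=[P3,P1] Q1=[P2] Q2=[]
t=3-5: P3@Q0 runs 2, rem=4, quantum used, demote→Q1. Q0=[P1] Q1=[P2,P3] Q2=[]
t=5-6: P1@Q0 runs 1, rem=6, I/O yield, promote→Q0. Q0=[P1] Q1=[P2,P3] Q2=[]
t=6-7: P1@Q0 runs 1, rem=5, I/O yield, promote→Q0. Q0=[P1] Q1=[P2,P3] Q2=[]
t=7-8: P1@Q0 runs 1, rem=4, I/O yield, promote→Q0. Q0=[P1] Q1=[P2,P3] Q2=[]
t=8-9: P1@Q0 runs 1, rem=3, I/O yield, promote→Q0. Q0=[P1] Q1=[P2,P3] Q2=[]
t=9-10: P1@Q0 runs 1, rem=2, I/O yield, promote→Q0. Q0=[P1] Q1=[P2,P3] Q2=[]
t=10-11: P1@Q0 runs 1, rem=1, I/O yield, promote→Q0. Q0=[P1] Q1=[P2,P3] Q2=[]
t=11-12: P1@Q0 runs 1, rem=0, completes. Q0=[] Q1=[P2,P3] Q2=[]
t=12-16: P2@Q1 runs 4, rem=8, quantum used, demote→Q2. Q0=[] Q1=[P3] Q2=[P2]
t=16-20: P3@Q1 runs 4, rem=0, completes. Q0=[] Q1=[] Q2=[P2]
t=20-28: P2@Q2 runs 8, rem=0, completes. Q0=[] Q1=[] Q2=[]

Answer: 1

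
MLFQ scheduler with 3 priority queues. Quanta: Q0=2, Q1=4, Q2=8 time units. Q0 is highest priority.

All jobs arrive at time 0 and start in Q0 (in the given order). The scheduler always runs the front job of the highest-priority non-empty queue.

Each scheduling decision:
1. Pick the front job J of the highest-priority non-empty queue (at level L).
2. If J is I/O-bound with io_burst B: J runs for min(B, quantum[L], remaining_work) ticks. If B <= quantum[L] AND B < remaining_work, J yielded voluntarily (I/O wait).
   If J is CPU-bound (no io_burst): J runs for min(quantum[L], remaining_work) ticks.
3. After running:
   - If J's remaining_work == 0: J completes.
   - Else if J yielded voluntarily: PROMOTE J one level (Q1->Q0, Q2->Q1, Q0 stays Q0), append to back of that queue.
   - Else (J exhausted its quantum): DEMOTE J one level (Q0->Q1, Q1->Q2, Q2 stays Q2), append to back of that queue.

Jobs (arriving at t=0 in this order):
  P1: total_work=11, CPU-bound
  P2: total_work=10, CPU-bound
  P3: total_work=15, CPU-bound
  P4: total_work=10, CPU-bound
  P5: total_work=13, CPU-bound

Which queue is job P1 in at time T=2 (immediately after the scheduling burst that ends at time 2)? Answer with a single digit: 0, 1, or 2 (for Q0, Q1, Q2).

t=0-2: P1@Q0 runs 2, rem=9, quantum used, demote→Q1. Q0=[P2,P3,P4,P5] Q1=[P1] Q2=[]
t=2-4: P2@Q0 runs 2, rem=8, quantum used, demote→Q1. Q0=[P3,P4,P5] Q1=[P1,P2] Q2=[]
t=4-6: P3@Q0 runs 2, rem=13, quantum used, demote→Q1. Q0=[P4,P5] Q1=[P1,P2,P3] Q2=[]
t=6-8: P4@Q0 runs 2, rem=8, quantum used, demote→Q1. Q0=[P5] Q1=[P1,P2,P3,P4] Q2=[]
t=8-10: P5@Q0 runs 2, rem=11, quantum used, demote→Q1. Q0=[] Q1=[P1,P2,P3,P4,P5] Q2=[]
t=10-14: P1@Q1 runs 4, rem=5, quantum used, demote→Q2. Q0=[] Q1=[P2,P3,P4,P5] Q2=[P1]
t=14-18: P2@Q1 runs 4, rem=4, quantum used, demote→Q2. Q0=[] Q1=[P3,P4,P5] Q2=[P1,P2]
t=18-22: P3@Q1 runs 4, rem=9, quantum used, demote→Q2. Q0=[] Q1=[P4,P5] Q2=[P1,P2,P3]
t=22-26: P4@Q1 runs 4, rem=4, quantum used, demote→Q2. Q0=[] Q1=[P5] Q2=[P1,P2,P3,P4]
t=26-30: P5@Q1 runs 4, rem=7, quantum used, demote→Q2. Q0=[] Q1=[] Q2=[P1,P2,P3,P4,P5]
t=30-35: P1@Q2 runs 5, rem=0, completes. Q0=[] Q1=[] Q2=[P2,P3,P4,P5]
t=35-39: P2@Q2 runs 4, rem=0, completes. Q0=[] Q1=[] Q2=[P3,P4,P5]
t=39-47: P3@Q2 runs 8, rem=1, quantum used, demote→Q2. Q0=[] Q1=[] Q2=[P4,P5,P3]
t=47-51: P4@Q2 runs 4, rem=0, completes. Q0=[] Q1=[] Q2=[P5,P3]
t=51-58: P5@Q2 runs 7, rem=0, completes. Q0=[] Q1=[] Q2=[P3]
t=58-59: P3@Q2 runs 1, rem=0, completes. Q0=[] Q1=[] Q2=[]

Answer: 1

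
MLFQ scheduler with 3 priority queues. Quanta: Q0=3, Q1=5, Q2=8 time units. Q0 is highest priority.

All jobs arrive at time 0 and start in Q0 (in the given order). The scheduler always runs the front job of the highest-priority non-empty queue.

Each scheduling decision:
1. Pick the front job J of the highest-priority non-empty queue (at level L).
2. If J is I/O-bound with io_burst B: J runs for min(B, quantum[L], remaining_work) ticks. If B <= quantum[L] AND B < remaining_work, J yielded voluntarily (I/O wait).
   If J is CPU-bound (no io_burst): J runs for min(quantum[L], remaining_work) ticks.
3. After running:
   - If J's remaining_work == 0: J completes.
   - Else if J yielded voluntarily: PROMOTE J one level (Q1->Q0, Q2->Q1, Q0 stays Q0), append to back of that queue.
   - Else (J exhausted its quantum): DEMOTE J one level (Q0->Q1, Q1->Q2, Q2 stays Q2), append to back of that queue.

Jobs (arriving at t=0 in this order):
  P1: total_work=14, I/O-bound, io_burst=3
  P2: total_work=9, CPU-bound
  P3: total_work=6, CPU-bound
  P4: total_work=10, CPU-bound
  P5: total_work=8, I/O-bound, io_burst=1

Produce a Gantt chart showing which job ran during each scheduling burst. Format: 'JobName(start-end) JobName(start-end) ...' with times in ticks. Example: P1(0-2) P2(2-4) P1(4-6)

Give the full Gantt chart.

Answer: P1(0-3) P2(3-6) P3(6-9) P4(9-12) P5(12-13) P1(13-16) P5(16-17) P1(17-20) P5(20-21) P1(21-24) P5(24-25) P1(25-27) P5(27-28) P5(28-29) P5(29-30) P5(30-31) P2(31-36) P3(36-39) P4(39-44) P2(44-45) P4(45-47)

Derivation:
t=0-3: P1@Q0 runs 3, rem=11, I/O yield, promote→Q0. Q0=[P2,P3,P4,P5,P1] Q1=[] Q2=[]
t=3-6: P2@Q0 runs 3, rem=6, quantum used, demote→Q1. Q0=[P3,P4,P5,P1] Q1=[P2] Q2=[]
t=6-9: P3@Q0 runs 3, rem=3, quantum used, demote→Q1. Q0=[P4,P5,P1] Q1=[P2,P3] Q2=[]
t=9-12: P4@Q0 runs 3, rem=7, quantum used, demote→Q1. Q0=[P5,P1] Q1=[P2,P3,P4] Q2=[]
t=12-13: P5@Q0 runs 1, rem=7, I/O yield, promote→Q0. Q0=[P1,P5] Q1=[P2,P3,P4] Q2=[]
t=13-16: P1@Q0 runs 3, rem=8, I/O yield, promote→Q0. Q0=[P5,P1] Q1=[P2,P3,P4] Q2=[]
t=16-17: P5@Q0 runs 1, rem=6, I/O yield, promote→Q0. Q0=[P1,P5] Q1=[P2,P3,P4] Q2=[]
t=17-20: P1@Q0 runs 3, rem=5, I/O yield, promote→Q0. Q0=[P5,P1] Q1=[P2,P3,P4] Q2=[]
t=20-21: P5@Q0 runs 1, rem=5, I/O yield, promote→Q0. Q0=[P1,P5] Q1=[P2,P3,P4] Q2=[]
t=21-24: P1@Q0 runs 3, rem=2, I/O yield, promote→Q0. Q0=[P5,P1] Q1=[P2,P3,P4] Q2=[]
t=24-25: P5@Q0 runs 1, rem=4, I/O yield, promote→Q0. Q0=[P1,P5] Q1=[P2,P3,P4] Q2=[]
t=25-27: P1@Q0 runs 2, rem=0, completes. Q0=[P5] Q1=[P2,P3,P4] Q2=[]
t=27-28: P5@Q0 runs 1, rem=3, I/O yield, promote→Q0. Q0=[P5] Q1=[P2,P3,P4] Q2=[]
t=28-29: P5@Q0 runs 1, rem=2, I/O yield, promote→Q0. Q0=[P5] Q1=[P2,P3,P4] Q2=[]
t=29-30: P5@Q0 runs 1, rem=1, I/O yield, promote→Q0. Q0=[P5] Q1=[P2,P3,P4] Q2=[]
t=30-31: P5@Q0 runs 1, rem=0, completes. Q0=[] Q1=[P2,P3,P4] Q2=[]
t=31-36: P2@Q1 runs 5, rem=1, quantum used, demote→Q2. Q0=[] Q1=[P3,P4] Q2=[P2]
t=36-39: P3@Q1 runs 3, rem=0, completes. Q0=[] Q1=[P4] Q2=[P2]
t=39-44: P4@Q1 runs 5, rem=2, quantum used, demote→Q2. Q0=[] Q1=[] Q2=[P2,P4]
t=44-45: P2@Q2 runs 1, rem=0, completes. Q0=[] Q1=[] Q2=[P4]
t=45-47: P4@Q2 runs 2, rem=0, completes. Q0=[] Q1=[] Q2=[]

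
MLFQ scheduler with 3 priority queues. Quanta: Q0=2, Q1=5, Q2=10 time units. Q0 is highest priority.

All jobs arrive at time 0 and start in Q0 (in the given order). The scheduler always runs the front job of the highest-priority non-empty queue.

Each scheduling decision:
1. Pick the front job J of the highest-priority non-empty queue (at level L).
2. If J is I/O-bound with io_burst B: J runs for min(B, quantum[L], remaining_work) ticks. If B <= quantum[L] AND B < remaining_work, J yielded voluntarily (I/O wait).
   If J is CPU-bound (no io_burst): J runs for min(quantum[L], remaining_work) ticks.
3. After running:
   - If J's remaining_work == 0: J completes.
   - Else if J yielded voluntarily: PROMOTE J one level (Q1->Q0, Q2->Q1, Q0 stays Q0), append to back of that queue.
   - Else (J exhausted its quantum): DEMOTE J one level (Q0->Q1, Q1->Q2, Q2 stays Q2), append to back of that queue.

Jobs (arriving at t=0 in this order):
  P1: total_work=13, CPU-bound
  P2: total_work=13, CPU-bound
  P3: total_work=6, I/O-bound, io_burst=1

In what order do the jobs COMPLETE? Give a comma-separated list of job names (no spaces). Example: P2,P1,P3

Answer: P3,P1,P2

Derivation:
t=0-2: P1@Q0 runs 2, rem=11, quantum used, demote→Q1. Q0=[P2,P3] Q1=[P1] Q2=[]
t=2-4: P2@Q0 runs 2, rem=11, quantum used, demote→Q1. Q0=[P3] Q1=[P1,P2] Q2=[]
t=4-5: P3@Q0 runs 1, rem=5, I/O yield, promote→Q0. Q0=[P3] Q1=[P1,P2] Q2=[]
t=5-6: P3@Q0 runs 1, rem=4, I/O yield, promote→Q0. Q0=[P3] Q1=[P1,P2] Q2=[]
t=6-7: P3@Q0 runs 1, rem=3, I/O yield, promote→Q0. Q0=[P3] Q1=[P1,P2] Q2=[]
t=7-8: P3@Q0 runs 1, rem=2, I/O yield, promote→Q0. Q0=[P3] Q1=[P1,P2] Q2=[]
t=8-9: P3@Q0 runs 1, rem=1, I/O yield, promote→Q0. Q0=[P3] Q1=[P1,P2] Q2=[]
t=9-10: P3@Q0 runs 1, rem=0, completes. Q0=[] Q1=[P1,P2] Q2=[]
t=10-15: P1@Q1 runs 5, rem=6, quantum used, demote→Q2. Q0=[] Q1=[P2] Q2=[P1]
t=15-20: P2@Q1 runs 5, rem=6, quantum used, demote→Q2. Q0=[] Q1=[] Q2=[P1,P2]
t=20-26: P1@Q2 runs 6, rem=0, completes. Q0=[] Q1=[] Q2=[P2]
t=26-32: P2@Q2 runs 6, rem=0, completes. Q0=[] Q1=[] Q2=[]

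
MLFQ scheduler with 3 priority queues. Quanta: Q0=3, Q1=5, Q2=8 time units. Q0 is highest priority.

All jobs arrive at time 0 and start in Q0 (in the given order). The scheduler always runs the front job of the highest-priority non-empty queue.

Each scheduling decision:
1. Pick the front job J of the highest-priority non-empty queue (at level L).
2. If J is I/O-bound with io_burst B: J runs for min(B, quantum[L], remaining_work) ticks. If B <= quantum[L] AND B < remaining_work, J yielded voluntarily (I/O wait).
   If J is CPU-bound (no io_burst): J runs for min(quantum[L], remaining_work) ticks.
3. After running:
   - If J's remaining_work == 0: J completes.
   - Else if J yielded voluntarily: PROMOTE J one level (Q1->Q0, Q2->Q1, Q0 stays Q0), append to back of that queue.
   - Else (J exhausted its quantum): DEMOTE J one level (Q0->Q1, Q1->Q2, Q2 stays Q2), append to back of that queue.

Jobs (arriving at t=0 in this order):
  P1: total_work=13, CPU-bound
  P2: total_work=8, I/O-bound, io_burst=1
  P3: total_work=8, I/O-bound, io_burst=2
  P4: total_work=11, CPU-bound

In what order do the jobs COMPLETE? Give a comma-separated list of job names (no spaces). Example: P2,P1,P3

t=0-3: P1@Q0 runs 3, rem=10, quantum used, demote→Q1. Q0=[P2,P3,P4] Q1=[P1] Q2=[]
t=3-4: P2@Q0 runs 1, rem=7, I/O yield, promote→Q0. Q0=[P3,P4,P2] Q1=[P1] Q2=[]
t=4-6: P3@Q0 runs 2, rem=6, I/O yield, promote→Q0. Q0=[P4,P2,P3] Q1=[P1] Q2=[]
t=6-9: P4@Q0 runs 3, rem=8, quantum used, demote→Q1. Q0=[P2,P3] Q1=[P1,P4] Q2=[]
t=9-10: P2@Q0 runs 1, rem=6, I/O yield, promote→Q0. Q0=[P3,P2] Q1=[P1,P4] Q2=[]
t=10-12: P3@Q0 runs 2, rem=4, I/O yield, promote→Q0. Q0=[P2,P3] Q1=[P1,P4] Q2=[]
t=12-13: P2@Q0 runs 1, rem=5, I/O yield, promote→Q0. Q0=[P3,P2] Q1=[P1,P4] Q2=[]
t=13-15: P3@Q0 runs 2, rem=2, I/O yield, promote→Q0. Q0=[P2,P3] Q1=[P1,P4] Q2=[]
t=15-16: P2@Q0 runs 1, rem=4, I/O yield, promote→Q0. Q0=[P3,P2] Q1=[P1,P4] Q2=[]
t=16-18: P3@Q0 runs 2, rem=0, completes. Q0=[P2] Q1=[P1,P4] Q2=[]
t=18-19: P2@Q0 runs 1, rem=3, I/O yield, promote→Q0. Q0=[P2] Q1=[P1,P4] Q2=[]
t=19-20: P2@Q0 runs 1, rem=2, I/O yield, promote→Q0. Q0=[P2] Q1=[P1,P4] Q2=[]
t=20-21: P2@Q0 runs 1, rem=1, I/O yield, promote→Q0. Q0=[P2] Q1=[P1,P4] Q2=[]
t=21-22: P2@Q0 runs 1, rem=0, completes. Q0=[] Q1=[P1,P4] Q2=[]
t=22-27: P1@Q1 runs 5, rem=5, quantum used, demote→Q2. Q0=[] Q1=[P4] Q2=[P1]
t=27-32: P4@Q1 runs 5, rem=3, quantum used, demote→Q2. Q0=[] Q1=[] Q2=[P1,P4]
t=32-37: P1@Q2 runs 5, rem=0, completes. Q0=[] Q1=[] Q2=[P4]
t=37-40: P4@Q2 runs 3, rem=0, completes. Q0=[] Q1=[] Q2=[]

Answer: P3,P2,P1,P4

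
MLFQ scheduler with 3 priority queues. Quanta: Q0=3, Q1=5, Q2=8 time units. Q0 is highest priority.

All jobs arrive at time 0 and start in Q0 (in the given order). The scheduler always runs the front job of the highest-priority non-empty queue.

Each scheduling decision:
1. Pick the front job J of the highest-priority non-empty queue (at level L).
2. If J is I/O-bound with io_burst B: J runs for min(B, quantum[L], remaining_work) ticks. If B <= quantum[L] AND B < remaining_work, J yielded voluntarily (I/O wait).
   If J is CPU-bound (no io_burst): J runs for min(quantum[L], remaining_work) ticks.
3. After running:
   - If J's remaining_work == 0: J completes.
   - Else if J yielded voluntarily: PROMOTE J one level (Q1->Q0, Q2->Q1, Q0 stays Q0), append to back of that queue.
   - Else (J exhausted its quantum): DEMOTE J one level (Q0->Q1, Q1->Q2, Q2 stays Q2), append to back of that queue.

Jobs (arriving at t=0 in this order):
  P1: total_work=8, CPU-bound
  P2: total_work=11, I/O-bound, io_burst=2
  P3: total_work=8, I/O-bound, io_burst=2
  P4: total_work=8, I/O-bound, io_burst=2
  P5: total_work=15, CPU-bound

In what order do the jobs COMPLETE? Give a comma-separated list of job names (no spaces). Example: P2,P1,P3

t=0-3: P1@Q0 runs 3, rem=5, quantum used, demote→Q1. Q0=[P2,P3,P4,P5] Q1=[P1] Q2=[]
t=3-5: P2@Q0 runs 2, rem=9, I/O yield, promote→Q0. Q0=[P3,P4,P5,P2] Q1=[P1] Q2=[]
t=5-7: P3@Q0 runs 2, rem=6, I/O yield, promote→Q0. Q0=[P4,P5,P2,P3] Q1=[P1] Q2=[]
t=7-9: P4@Q0 runs 2, rem=6, I/O yield, promote→Q0. Q0=[P5,P2,P3,P4] Q1=[P1] Q2=[]
t=9-12: P5@Q0 runs 3, rem=12, quantum used, demote→Q1. Q0=[P2,P3,P4] Q1=[P1,P5] Q2=[]
t=12-14: P2@Q0 runs 2, rem=7, I/O yield, promote→Q0. Q0=[P3,P4,P2] Q1=[P1,P5] Q2=[]
t=14-16: P3@Q0 runs 2, rem=4, I/O yield, promote→Q0. Q0=[P4,P2,P3] Q1=[P1,P5] Q2=[]
t=16-18: P4@Q0 runs 2, rem=4, I/O yield, promote→Q0. Q0=[P2,P3,P4] Q1=[P1,P5] Q2=[]
t=18-20: P2@Q0 runs 2, rem=5, I/O yield, promote→Q0. Q0=[P3,P4,P2] Q1=[P1,P5] Q2=[]
t=20-22: P3@Q0 runs 2, rem=2, I/O yield, promote→Q0. Q0=[P4,P2,P3] Q1=[P1,P5] Q2=[]
t=22-24: P4@Q0 runs 2, rem=2, I/O yield, promote→Q0. Q0=[P2,P3,P4] Q1=[P1,P5] Q2=[]
t=24-26: P2@Q0 runs 2, rem=3, I/O yield, promote→Q0. Q0=[P3,P4,P2] Q1=[P1,P5] Q2=[]
t=26-28: P3@Q0 runs 2, rem=0, completes. Q0=[P4,P2] Q1=[P1,P5] Q2=[]
t=28-30: P4@Q0 runs 2, rem=0, completes. Q0=[P2] Q1=[P1,P5] Q2=[]
t=30-32: P2@Q0 runs 2, rem=1, I/O yield, promote→Q0. Q0=[P2] Q1=[P1,P5] Q2=[]
t=32-33: P2@Q0 runs 1, rem=0, completes. Q0=[] Q1=[P1,P5] Q2=[]
t=33-38: P1@Q1 runs 5, rem=0, completes. Q0=[] Q1=[P5] Q2=[]
t=38-43: P5@Q1 runs 5, rem=7, quantum used, demote→Q2. Q0=[] Q1=[] Q2=[P5]
t=43-50: P5@Q2 runs 7, rem=0, completes. Q0=[] Q1=[] Q2=[]

Answer: P3,P4,P2,P1,P5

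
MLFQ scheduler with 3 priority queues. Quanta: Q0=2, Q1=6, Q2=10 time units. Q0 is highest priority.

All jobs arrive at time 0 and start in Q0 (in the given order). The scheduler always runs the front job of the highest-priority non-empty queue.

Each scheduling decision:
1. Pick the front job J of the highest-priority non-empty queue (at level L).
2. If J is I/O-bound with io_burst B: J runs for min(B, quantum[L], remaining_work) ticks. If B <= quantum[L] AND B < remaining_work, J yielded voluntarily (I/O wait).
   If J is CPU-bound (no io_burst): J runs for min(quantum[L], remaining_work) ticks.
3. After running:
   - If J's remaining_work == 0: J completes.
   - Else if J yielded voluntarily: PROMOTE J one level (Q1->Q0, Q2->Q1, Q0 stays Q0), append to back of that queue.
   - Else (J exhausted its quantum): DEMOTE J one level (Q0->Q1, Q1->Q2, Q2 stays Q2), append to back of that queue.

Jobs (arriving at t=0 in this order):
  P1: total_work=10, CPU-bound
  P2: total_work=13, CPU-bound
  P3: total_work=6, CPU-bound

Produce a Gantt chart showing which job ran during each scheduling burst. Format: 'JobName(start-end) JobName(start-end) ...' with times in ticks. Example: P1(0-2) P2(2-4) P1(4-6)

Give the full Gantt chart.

t=0-2: P1@Q0 runs 2, rem=8, quantum used, demote→Q1. Q0=[P2,P3] Q1=[P1] Q2=[]
t=2-4: P2@Q0 runs 2, rem=11, quantum used, demote→Q1. Q0=[P3] Q1=[P1,P2] Q2=[]
t=4-6: P3@Q0 runs 2, rem=4, quantum used, demote→Q1. Q0=[] Q1=[P1,P2,P3] Q2=[]
t=6-12: P1@Q1 runs 6, rem=2, quantum used, demote→Q2. Q0=[] Q1=[P2,P3] Q2=[P1]
t=12-18: P2@Q1 runs 6, rem=5, quantum used, demote→Q2. Q0=[] Q1=[P3] Q2=[P1,P2]
t=18-22: P3@Q1 runs 4, rem=0, completes. Q0=[] Q1=[] Q2=[P1,P2]
t=22-24: P1@Q2 runs 2, rem=0, completes. Q0=[] Q1=[] Q2=[P2]
t=24-29: P2@Q2 runs 5, rem=0, completes. Q0=[] Q1=[] Q2=[]

Answer: P1(0-2) P2(2-4) P3(4-6) P1(6-12) P2(12-18) P3(18-22) P1(22-24) P2(24-29)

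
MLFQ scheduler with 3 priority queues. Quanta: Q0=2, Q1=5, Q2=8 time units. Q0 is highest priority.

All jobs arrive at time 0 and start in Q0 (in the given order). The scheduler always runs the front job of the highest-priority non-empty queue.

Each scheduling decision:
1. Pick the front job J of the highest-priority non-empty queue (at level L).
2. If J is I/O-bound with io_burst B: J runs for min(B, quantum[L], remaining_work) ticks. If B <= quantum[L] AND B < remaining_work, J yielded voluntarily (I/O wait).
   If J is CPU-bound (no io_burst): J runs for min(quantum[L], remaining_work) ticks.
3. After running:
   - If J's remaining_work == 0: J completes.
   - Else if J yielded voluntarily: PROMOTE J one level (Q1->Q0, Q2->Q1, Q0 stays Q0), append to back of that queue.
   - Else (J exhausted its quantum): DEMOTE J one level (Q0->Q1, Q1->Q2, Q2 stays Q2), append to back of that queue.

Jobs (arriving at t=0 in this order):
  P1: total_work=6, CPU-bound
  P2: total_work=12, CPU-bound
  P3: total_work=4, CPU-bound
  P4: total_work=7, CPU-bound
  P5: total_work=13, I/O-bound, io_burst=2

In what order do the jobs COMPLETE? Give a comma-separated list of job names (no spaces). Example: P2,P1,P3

Answer: P5,P1,P3,P4,P2

Derivation:
t=0-2: P1@Q0 runs 2, rem=4, quantum used, demote→Q1. Q0=[P2,P3,P4,P5] Q1=[P1] Q2=[]
t=2-4: P2@Q0 runs 2, rem=10, quantum used, demote→Q1. Q0=[P3,P4,P5] Q1=[P1,P2] Q2=[]
t=4-6: P3@Q0 runs 2, rem=2, quantum used, demote→Q1. Q0=[P4,P5] Q1=[P1,P2,P3] Q2=[]
t=6-8: P4@Q0 runs 2, rem=5, quantum used, demote→Q1. Q0=[P5] Q1=[P1,P2,P3,P4] Q2=[]
t=8-10: P5@Q0 runs 2, rem=11, I/O yield, promote→Q0. Q0=[P5] Q1=[P1,P2,P3,P4] Q2=[]
t=10-12: P5@Q0 runs 2, rem=9, I/O yield, promote→Q0. Q0=[P5] Q1=[P1,P2,P3,P4] Q2=[]
t=12-14: P5@Q0 runs 2, rem=7, I/O yield, promote→Q0. Q0=[P5] Q1=[P1,P2,P3,P4] Q2=[]
t=14-16: P5@Q0 runs 2, rem=5, I/O yield, promote→Q0. Q0=[P5] Q1=[P1,P2,P3,P4] Q2=[]
t=16-18: P5@Q0 runs 2, rem=3, I/O yield, promote→Q0. Q0=[P5] Q1=[P1,P2,P3,P4] Q2=[]
t=18-20: P5@Q0 runs 2, rem=1, I/O yield, promote→Q0. Q0=[P5] Q1=[P1,P2,P3,P4] Q2=[]
t=20-21: P5@Q0 runs 1, rem=0, completes. Q0=[] Q1=[P1,P2,P3,P4] Q2=[]
t=21-25: P1@Q1 runs 4, rem=0, completes. Q0=[] Q1=[P2,P3,P4] Q2=[]
t=25-30: P2@Q1 runs 5, rem=5, quantum used, demote→Q2. Q0=[] Q1=[P3,P4] Q2=[P2]
t=30-32: P3@Q1 runs 2, rem=0, completes. Q0=[] Q1=[P4] Q2=[P2]
t=32-37: P4@Q1 runs 5, rem=0, completes. Q0=[] Q1=[] Q2=[P2]
t=37-42: P2@Q2 runs 5, rem=0, completes. Q0=[] Q1=[] Q2=[]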